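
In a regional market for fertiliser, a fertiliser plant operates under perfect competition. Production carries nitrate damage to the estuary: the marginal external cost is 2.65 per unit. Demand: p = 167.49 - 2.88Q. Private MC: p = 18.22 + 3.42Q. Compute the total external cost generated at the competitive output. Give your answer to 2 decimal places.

Market equilibrium (private): 18.22 + 3.42Q = 167.49 - 2.88Q → Q_m = 23.6937.
Total external cost = MEC × Q_m = 2.65 × 23.6937 = 62.7883.

62.79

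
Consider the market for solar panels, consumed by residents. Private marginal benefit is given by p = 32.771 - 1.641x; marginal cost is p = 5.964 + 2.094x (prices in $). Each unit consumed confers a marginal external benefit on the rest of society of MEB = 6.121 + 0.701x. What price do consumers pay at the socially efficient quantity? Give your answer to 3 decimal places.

Social marginal benefit = demand + MEB = 38.892 - 0.940x.
Set SMB = MC: 38.892 - 0.940x = 5.964 + 2.094x → x* = 10.8530.
Consumer price on the demand curve at x*: 32.771 − 1.641×10.8530 = 14.9612.

P = $14.961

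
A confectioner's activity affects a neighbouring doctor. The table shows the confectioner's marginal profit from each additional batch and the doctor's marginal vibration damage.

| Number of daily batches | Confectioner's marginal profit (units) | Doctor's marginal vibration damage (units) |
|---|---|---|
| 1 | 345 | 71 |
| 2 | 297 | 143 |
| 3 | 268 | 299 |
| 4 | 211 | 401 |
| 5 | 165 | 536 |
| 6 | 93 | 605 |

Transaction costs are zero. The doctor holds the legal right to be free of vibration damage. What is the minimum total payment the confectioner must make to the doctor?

Efficient level: marginal profit ≥ marginal vibration damage through level 2, so k* = 2.
With the doctor holding the right, the confectioner must at least compensate total damage at k*: 71 + 143 = 214.

214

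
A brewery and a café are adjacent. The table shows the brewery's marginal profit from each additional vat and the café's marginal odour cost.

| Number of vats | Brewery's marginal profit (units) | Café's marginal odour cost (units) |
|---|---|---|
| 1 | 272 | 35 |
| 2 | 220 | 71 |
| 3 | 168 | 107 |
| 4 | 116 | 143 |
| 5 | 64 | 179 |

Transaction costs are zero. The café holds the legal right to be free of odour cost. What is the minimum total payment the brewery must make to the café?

213

Efficient level: marginal profit ≥ marginal odour cost through level 3, so k* = 3.
With the café holding the right, the brewery must at least compensate total damage at k*: 35 + 71 + 107 = 213.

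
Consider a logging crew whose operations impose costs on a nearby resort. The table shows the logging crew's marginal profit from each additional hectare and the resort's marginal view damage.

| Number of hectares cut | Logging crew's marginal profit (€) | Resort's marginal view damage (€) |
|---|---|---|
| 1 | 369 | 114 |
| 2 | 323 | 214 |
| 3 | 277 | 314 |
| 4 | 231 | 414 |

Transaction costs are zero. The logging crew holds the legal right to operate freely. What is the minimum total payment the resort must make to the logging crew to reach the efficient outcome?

Left alone the logging crew would choose level 4 (marginal profit stays positive).
Efficient level: k* = 2 (marginal profit ≥ marginal view damage through 2).
The resort must at least cover the logging crew's forgone profit from cutting 4→2: 277 + 231 = 508.

€508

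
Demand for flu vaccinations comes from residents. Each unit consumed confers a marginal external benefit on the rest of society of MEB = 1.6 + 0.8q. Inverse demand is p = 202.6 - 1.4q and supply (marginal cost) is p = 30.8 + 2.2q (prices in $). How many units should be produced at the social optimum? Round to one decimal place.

Social marginal benefit = demand + MEB = 204.2 - 0.6q.
Set SMB = MC: 204.2 - 0.6q = 30.8 + 2.2q → q* = 61.9286.

q* = 61.9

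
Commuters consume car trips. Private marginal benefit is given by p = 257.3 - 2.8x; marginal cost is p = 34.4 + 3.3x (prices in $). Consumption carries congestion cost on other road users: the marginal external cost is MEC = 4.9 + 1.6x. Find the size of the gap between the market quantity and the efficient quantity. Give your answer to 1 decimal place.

Market equilibrium (private): 34.4 + 3.3x = 257.3 - 2.8x → x_m = 36.5410.
Social marginal benefit = demand − MEC = 252.4 - 4.4x.
Set SMB = MC: 252.4 - 4.4x = 34.4 + 3.3x → x* = 28.3117.
Gap = |36.5410 − 28.3117| = 8.2293.

8.2 units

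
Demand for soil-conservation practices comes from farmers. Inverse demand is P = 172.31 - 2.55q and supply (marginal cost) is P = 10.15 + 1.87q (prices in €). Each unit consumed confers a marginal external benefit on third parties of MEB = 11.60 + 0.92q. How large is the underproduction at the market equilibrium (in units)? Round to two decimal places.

12.96 units

Market equilibrium (private): 10.15 + 1.87q = 172.31 - 2.55q → q_m = 36.6878.
Social marginal benefit = demand + MEB = 183.91 - 1.63q.
Set SMB = MC: 183.91 - 1.63q = 10.15 + 1.87q → q* = 49.6457.
Gap = |36.6878 − 49.6457| = 12.9579.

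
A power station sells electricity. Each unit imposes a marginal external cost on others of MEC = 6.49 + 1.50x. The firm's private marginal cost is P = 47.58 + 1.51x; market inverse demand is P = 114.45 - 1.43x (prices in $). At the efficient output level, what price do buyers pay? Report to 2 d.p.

Social marginal cost = private MC + MEC = 54.07 + 3.01x.
Set SMC = demand: 54.07 + 3.01x = 114.45 - 1.43x → x* = 13.5991.
Consumer price on the demand curve at x*: 114.45 − 1.43×13.5991 = 95.0033.

P = $95.00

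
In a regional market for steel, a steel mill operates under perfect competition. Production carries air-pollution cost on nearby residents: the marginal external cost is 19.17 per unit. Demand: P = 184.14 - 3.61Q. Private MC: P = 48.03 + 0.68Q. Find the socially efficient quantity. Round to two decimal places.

Social marginal cost = private MC + MEC = 67.20 + 0.68Q.
Set SMC = demand: 67.20 + 0.68Q = 184.14 - 3.61Q → Q* = 27.2587.

Q* = 27.26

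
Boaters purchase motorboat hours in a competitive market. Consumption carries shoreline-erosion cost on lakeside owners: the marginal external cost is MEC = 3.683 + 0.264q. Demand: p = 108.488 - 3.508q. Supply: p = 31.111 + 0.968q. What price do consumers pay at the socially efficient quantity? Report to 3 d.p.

P = 53.948

Social marginal benefit = demand − MEC = 104.805 - 3.772q.
Set SMB = MC: 104.805 - 3.772q = 31.111 + 0.968q → q* = 15.5473.
Consumer price on the demand curve at q*: 108.488 − 3.508×15.5473 = 53.9481.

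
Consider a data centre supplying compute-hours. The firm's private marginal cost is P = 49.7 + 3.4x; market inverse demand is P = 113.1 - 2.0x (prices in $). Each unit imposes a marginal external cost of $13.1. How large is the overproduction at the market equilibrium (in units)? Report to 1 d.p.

2.4 units

Market equilibrium (private): 49.7 + 3.4x = 113.1 - 2.0x → x_m = 11.7407.
Social marginal cost = private MC + MEC = 62.8 + 3.4x.
Set SMC = demand: 62.8 + 3.4x = 113.1 - 2.0x → x* = 9.3148.
Gap = |11.7407 − 9.3148| = 2.4259.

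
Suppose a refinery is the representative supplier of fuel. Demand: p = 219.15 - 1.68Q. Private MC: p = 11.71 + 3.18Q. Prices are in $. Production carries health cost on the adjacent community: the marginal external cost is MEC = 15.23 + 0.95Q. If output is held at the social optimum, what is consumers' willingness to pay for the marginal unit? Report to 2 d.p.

P = $163.57

Social marginal cost = private MC + MEC = 26.94 + 4.13Q.
Set SMC = demand: 26.94 + 4.13Q = 219.15 - 1.68Q → Q* = 33.0826.
Consumer price on the demand curve at Q*: 219.15 − 1.68×33.0826 = 163.5712.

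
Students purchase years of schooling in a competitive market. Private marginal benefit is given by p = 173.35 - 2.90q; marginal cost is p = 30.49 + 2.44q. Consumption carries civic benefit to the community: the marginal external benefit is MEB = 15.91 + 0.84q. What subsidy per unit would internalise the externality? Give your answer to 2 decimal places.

subsidy = 45.55 per unit

Social marginal benefit = demand + MEB = 189.26 - 2.06q.
Set SMB = MC: 189.26 - 2.06q = 30.49 + 2.44q → q* = 35.2822.
The Pigouvian subsidy equals MEB at q*: 15.91 + 0.84×35.2822 = 45.5470.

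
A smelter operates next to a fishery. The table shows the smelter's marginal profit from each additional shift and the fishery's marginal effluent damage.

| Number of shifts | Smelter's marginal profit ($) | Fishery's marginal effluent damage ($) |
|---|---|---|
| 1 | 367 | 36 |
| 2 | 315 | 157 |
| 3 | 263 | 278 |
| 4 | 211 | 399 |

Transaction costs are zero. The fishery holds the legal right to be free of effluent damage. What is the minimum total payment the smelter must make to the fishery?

Efficient level: marginal profit ≥ marginal effluent damage through level 2, so k* = 2.
With the fishery holding the right, the smelter must at least compensate total damage at k*: 36 + 157 = 193.

$193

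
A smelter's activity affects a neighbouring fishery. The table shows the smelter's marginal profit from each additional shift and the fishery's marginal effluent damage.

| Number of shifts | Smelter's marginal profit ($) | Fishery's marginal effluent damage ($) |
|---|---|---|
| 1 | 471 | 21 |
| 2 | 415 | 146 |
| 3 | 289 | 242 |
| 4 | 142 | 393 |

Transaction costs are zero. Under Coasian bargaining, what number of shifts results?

3

Bargaining reaches the level where marginal profit last exceeds marginal effluent damage.
That holds through level 3 (289 ≥ 242) but not at 4 (142 < 393).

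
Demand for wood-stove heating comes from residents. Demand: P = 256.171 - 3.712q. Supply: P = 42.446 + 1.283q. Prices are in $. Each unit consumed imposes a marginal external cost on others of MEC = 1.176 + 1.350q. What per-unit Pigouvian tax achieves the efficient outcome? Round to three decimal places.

Social marginal benefit = demand − MEC = 254.995 - 5.062q.
Set SMB = MC: 254.995 - 5.062q = 42.446 + 1.283q → q* = 33.4987.
The Pigouvian tax equals MEC at q*: 1.176 + 1.350×33.4987 = 46.3992.

tax = $46.399 per unit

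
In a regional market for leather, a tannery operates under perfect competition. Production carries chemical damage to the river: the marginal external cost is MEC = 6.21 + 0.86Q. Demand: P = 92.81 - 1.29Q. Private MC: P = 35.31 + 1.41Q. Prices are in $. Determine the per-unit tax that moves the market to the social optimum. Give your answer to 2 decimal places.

tax = $18.60 per unit

Social marginal cost = private MC + MEC = 41.52 + 2.27Q.
Set SMC = demand: 41.52 + 2.27Q = 92.81 - 1.29Q → Q* = 14.4073.
The Pigouvian tax equals MEC at Q*: 6.21 + 0.86×14.4073 = 18.6003.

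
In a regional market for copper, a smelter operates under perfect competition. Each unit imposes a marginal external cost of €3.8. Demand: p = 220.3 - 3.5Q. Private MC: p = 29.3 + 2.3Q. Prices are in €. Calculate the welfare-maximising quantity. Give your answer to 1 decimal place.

Social marginal cost = private MC + MEC = 33.1 + 2.3Q.
Set SMC = demand: 33.1 + 2.3Q = 220.3 - 3.5Q → Q* = 32.2759.

Q* = 32.3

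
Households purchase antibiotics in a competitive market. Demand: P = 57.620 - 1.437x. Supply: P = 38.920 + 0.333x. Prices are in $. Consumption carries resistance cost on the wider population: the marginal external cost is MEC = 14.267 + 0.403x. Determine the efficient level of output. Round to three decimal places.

Social marginal benefit = demand − MEC = 43.353 - 1.840x.
Set SMB = MC: 43.353 - 1.840x = 38.920 + 0.333x → x* = 2.0400.

x* = 2.040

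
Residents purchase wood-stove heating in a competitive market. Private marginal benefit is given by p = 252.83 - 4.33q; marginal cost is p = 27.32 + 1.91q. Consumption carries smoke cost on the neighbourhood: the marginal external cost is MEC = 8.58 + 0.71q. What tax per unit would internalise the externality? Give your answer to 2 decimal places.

tax = 30.74 per unit

Social marginal benefit = demand − MEC = 244.25 - 5.04q.
Set SMB = MC: 244.25 - 5.04q = 27.32 + 1.91q → q* = 31.2129.
The Pigouvian tax equals MEC at q*: 8.58 + 0.71×31.2129 = 30.7412.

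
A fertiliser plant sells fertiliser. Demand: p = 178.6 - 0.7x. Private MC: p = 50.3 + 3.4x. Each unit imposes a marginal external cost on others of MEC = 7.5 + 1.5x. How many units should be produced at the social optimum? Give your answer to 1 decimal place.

Social marginal cost = private MC + MEC = 57.8 + 4.9x.
Set SMC = demand: 57.8 + 4.9x = 178.6 - 0.7x → x* = 21.5714.

x* = 21.6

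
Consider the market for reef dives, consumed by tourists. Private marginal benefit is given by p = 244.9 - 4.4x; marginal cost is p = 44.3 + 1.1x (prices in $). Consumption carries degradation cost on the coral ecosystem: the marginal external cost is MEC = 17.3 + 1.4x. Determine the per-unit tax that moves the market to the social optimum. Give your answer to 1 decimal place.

tax = $54.5 per unit

Social marginal benefit = demand − MEC = 227.6 - 5.8x.
Set SMB = MC: 227.6 - 5.8x = 44.3 + 1.1x → x* = 26.5652.
The Pigouvian tax equals MEC at x*: 17.3 + 1.4×26.5652 = 54.4913.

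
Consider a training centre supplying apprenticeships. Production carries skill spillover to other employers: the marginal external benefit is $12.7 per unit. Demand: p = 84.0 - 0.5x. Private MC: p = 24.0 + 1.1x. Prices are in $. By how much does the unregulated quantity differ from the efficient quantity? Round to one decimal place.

Market equilibrium (private): 24.0 + 1.1x = 84.0 - 0.5x → x_m = 37.5000.
Social marginal cost = private MC − MEB = 11.3 + 1.1x.
Set SMC = demand: 11.3 + 1.1x = 84.0 - 0.5x → x* = 45.4375.
Gap = |37.5000 − 45.4375| = 7.9375.

7.9 units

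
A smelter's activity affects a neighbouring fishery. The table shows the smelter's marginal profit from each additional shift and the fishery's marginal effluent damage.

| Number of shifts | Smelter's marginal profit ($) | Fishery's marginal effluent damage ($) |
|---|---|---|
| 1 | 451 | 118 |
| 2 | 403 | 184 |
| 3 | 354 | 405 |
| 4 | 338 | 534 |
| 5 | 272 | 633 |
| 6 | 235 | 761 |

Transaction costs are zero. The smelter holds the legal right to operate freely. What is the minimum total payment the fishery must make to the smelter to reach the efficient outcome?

$1199

Left alone the smelter would choose level 6 (marginal profit stays positive).
Efficient level: k* = 2 (marginal profit ≥ marginal effluent damage through 2).
The fishery must at least cover the smelter's forgone profit from cutting 6→2: 354 + 338 + 272 + 235 = 1199.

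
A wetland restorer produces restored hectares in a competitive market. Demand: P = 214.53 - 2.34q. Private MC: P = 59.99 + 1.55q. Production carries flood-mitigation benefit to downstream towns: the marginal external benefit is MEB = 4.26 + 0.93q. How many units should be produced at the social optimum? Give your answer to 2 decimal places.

Social marginal cost = private MC − MEB = 55.73 + 0.62q.
Set SMC = demand: 55.73 + 0.62q = 214.53 - 2.34q → q* = 53.6486.

q* = 53.65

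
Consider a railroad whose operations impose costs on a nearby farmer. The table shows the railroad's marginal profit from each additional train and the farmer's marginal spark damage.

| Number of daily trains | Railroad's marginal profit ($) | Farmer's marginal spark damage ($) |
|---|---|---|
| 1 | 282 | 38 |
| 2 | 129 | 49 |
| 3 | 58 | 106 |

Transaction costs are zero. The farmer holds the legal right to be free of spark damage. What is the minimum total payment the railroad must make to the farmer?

Efficient level: marginal profit ≥ marginal spark damage through level 2, so k* = 2.
With the farmer holding the right, the railroad must at least compensate total damage at k*: 38 + 49 = 87.

$87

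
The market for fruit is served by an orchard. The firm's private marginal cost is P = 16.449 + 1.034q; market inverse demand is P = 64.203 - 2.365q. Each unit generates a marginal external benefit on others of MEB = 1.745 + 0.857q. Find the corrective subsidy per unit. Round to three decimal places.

subsidy = 18.433 per unit

Social marginal cost = private MC − MEB = 14.704 + 0.177q.
Set SMC = demand: 14.704 + 0.177q = 64.203 - 2.365q → q* = 19.4725.
The Pigouvian subsidy equals MEB at q*: 1.745 + 0.857×19.4725 = 18.4329.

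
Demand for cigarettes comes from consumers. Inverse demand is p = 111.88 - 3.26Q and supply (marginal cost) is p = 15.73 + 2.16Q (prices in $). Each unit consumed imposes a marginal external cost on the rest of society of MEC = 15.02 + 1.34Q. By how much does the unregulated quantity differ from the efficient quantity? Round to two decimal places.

5.74 units

Market equilibrium (private): 15.73 + 2.16Q = 111.88 - 3.26Q → Q_m = 17.7399.
Social marginal benefit = demand − MEC = 96.86 - 4.60Q.
Set SMB = MC: 96.86 - 4.60Q = 15.73 + 2.16Q → Q* = 12.0015.
Gap = |17.7399 − 12.0015| = 5.7384.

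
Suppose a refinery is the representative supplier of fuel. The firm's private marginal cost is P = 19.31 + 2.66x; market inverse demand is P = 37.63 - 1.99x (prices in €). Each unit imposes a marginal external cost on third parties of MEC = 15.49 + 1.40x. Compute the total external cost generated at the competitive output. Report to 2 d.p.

Market equilibrium (private): 19.31 + 2.66x = 37.63 - 1.99x → x_m = 3.9398.
Total external cost = ∫₀^{x_m} (15.49 + 1.40x) dx = 15.49×3.9398 + ½×1.40×3.9398² = 71.8929.

€71.89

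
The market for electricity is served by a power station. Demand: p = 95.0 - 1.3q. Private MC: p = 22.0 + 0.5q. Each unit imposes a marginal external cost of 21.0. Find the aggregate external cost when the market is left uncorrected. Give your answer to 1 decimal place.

Market equilibrium (private): 22.0 + 0.5q = 95.0 - 1.3q → q_m = 40.5556.
Total external cost = MEC × q_m = 21.0 × 40.5556 = 851.6676.

851.7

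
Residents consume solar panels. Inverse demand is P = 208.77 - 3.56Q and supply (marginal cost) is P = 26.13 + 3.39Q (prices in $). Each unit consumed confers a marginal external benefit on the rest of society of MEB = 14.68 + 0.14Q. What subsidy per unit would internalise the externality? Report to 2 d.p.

subsidy = $18.74 per unit

Social marginal benefit = demand + MEB = 223.45 - 3.42Q.
Set SMB = MC: 223.45 - 3.42Q = 26.13 + 3.39Q → Q* = 28.9750.
The Pigouvian subsidy equals MEB at Q*: 14.68 + 0.14×28.9750 = 18.7365.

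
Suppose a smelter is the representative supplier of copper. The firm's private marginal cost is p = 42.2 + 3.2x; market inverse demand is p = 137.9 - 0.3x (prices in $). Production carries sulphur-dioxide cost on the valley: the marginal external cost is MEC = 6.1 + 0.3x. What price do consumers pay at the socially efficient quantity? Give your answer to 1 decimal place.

Social marginal cost = private MC + MEC = 48.3 + 3.5x.
Set SMC = demand: 48.3 + 3.5x = 137.9 - 0.3x → x* = 23.5789.
Consumer price on the demand curve at x*: 137.9 − 0.3×23.5789 = 130.8263.

P = $130.8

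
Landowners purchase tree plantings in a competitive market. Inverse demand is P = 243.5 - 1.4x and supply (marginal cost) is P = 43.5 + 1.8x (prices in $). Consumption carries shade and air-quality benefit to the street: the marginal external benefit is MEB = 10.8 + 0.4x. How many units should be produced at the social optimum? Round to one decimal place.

x* = 75.3

Social marginal benefit = demand + MEB = 254.3 - x.
Set SMB = MC: 254.3 - x = 43.5 + 1.8x → x* = 75.2857.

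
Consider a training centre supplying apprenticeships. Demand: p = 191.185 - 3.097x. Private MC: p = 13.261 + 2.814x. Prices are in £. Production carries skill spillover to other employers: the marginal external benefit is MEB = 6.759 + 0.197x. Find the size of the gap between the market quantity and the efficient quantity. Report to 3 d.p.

2.221 units

Market equilibrium (private): 13.261 + 2.814x = 191.185 - 3.097x → x_m = 30.1005.
Social marginal cost = private MC − MEB = 6.502 + 2.617x.
Set SMC = demand: 6.502 + 2.617x = 191.185 - 3.097x → x* = 32.3211.
Gap = |30.1005 − 32.3211| = 2.2206.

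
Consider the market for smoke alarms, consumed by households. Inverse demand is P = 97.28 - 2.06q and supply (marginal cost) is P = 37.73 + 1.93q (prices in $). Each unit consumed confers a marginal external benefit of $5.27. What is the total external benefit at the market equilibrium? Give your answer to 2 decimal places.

Market equilibrium (private): 37.73 + 1.93q = 97.28 - 2.06q → q_m = 14.9248.
Total external benefit = MEB × q_m = 5.27 × 14.9248 = 78.6537.

$78.65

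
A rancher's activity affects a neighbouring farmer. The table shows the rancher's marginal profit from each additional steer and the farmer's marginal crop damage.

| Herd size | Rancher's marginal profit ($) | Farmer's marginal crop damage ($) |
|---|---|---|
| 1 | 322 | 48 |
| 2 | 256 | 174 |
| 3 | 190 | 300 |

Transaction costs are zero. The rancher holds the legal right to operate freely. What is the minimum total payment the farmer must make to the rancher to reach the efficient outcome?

$190

Left alone the rancher would choose level 3 (marginal profit stays positive).
Efficient level: k* = 2 (marginal profit ≥ marginal crop damage through 2).
The farmer must at least cover the rancher's forgone profit from cutting 3→2: 190 = 190.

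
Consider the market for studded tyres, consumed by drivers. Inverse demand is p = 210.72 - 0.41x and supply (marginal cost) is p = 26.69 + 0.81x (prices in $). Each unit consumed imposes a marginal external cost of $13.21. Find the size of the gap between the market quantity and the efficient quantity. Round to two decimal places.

Market equilibrium (private): 26.69 + 0.81x = 210.72 - 0.41x → x_m = 150.8443.
Social marginal benefit = demand − MEC = 197.51 - 0.41x.
Set SMB = MC: 197.51 - 0.41x = 26.69 + 0.81x → x* = 140.0164.
Gap = |150.8443 − 140.0164| = 10.8279.

10.83 units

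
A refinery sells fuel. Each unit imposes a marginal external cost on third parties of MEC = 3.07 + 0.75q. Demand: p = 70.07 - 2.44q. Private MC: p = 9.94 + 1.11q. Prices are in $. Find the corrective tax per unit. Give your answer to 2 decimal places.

tax = $13.02 per unit

Social marginal cost = private MC + MEC = 13.01 + 1.86q.
Set SMC = demand: 13.01 + 1.86q = 70.07 - 2.44q → q* = 13.2698.
The Pigouvian tax equals MEC at q*: 3.07 + 0.75×13.2698 = 13.0224.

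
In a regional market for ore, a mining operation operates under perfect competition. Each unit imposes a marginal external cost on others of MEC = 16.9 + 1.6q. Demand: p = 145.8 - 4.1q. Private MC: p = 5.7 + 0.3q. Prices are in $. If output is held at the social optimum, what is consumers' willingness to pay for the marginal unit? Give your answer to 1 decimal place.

Social marginal cost = private MC + MEC = 22.6 + 1.9q.
Set SMC = demand: 22.6 + 1.9q = 145.8 - 4.1q → q* = 20.5333.
Consumer price on the demand curve at q*: 145.8 − 4.1×20.5333 = 61.6135.

P = $61.6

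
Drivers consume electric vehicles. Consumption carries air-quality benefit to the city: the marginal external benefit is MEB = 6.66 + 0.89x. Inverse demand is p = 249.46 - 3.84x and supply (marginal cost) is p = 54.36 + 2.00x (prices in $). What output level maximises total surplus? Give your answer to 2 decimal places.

Social marginal benefit = demand + MEB = 256.12 - 2.95x.
Set SMB = MC: 256.12 - 2.95x = 54.36 + 2.00x → x* = 40.7596.

x* = 40.76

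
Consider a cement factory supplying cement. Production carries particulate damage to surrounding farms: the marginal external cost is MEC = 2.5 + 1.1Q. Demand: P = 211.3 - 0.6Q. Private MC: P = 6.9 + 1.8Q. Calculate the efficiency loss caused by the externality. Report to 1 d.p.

DWL = 1321.6

Market equilibrium (private): 6.9 + 1.8Q = 211.3 - 0.6Q → Q_m = 85.1667.
Social marginal cost = private MC + MEC = 9.4 + 2.9Q.
Set SMC = demand: 9.4 + 2.9Q = 211.3 - 0.6Q → Q* = 57.6857.
Between Q* and Q_m the wedge SMC − demand runs linearly from 0 to MEC(Q_m), so the loss is a triangle.
DWL = ½ × 27.4810 × 96.1833 = 1321.6066.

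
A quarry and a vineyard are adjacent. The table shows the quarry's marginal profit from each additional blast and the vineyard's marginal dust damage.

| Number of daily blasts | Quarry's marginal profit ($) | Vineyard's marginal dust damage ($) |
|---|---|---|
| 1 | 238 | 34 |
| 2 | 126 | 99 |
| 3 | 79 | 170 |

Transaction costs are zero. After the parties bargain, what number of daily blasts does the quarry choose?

2

Bargaining reaches the level where marginal profit last exceeds marginal dust damage.
That holds through level 2 (126 ≥ 99) but not at 3 (79 < 170).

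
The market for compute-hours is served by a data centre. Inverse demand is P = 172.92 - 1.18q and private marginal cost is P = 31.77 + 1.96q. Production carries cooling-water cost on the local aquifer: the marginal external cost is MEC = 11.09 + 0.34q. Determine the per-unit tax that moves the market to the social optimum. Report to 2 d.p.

Social marginal cost = private MC + MEC = 42.86 + 2.30q.
Set SMC = demand: 42.86 + 2.30q = 172.92 - 1.18q → q* = 37.3736.
The Pigouvian tax equals MEC at q*: 11.09 + 0.34×37.3736 = 23.7970.

tax = 23.80 per unit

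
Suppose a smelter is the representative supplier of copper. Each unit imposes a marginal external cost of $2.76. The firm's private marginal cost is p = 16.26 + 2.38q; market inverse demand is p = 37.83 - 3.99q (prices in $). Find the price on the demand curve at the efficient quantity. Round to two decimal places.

P = $26.05

Social marginal cost = private MC + MEC = 19.02 + 2.38q.
Set SMC = demand: 19.02 + 2.38q = 37.83 - 3.99q → q* = 2.9529.
Consumer price on the demand curve at q*: 37.83 − 3.99×2.9529 = 26.0479.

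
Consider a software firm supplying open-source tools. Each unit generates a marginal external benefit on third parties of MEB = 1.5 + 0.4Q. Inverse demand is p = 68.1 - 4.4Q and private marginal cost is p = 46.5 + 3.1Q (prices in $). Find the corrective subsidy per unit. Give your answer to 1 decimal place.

subsidy = $2.8 per unit

Social marginal cost = private MC − MEB = 45.0 + 2.7Q.
Set SMC = demand: 45.0 + 2.7Q = 68.1 - 4.4Q → Q* = 3.2535.
The Pigouvian subsidy equals MEB at Q*: 1.5 + 0.4×3.2535 = 2.8014.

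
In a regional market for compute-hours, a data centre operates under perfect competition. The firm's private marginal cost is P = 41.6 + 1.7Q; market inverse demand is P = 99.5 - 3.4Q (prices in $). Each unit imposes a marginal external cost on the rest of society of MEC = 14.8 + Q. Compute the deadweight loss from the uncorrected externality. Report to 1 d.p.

DWL = $56.1

Market equilibrium (private): 41.6 + 1.7Q = 99.5 - 3.4Q → Q_m = 11.3529.
Social marginal cost = private MC + MEC = 56.4 + 2.7Q.
Set SMC = demand: 56.4 + 2.7Q = 99.5 - 3.4Q → Q* = 7.0656.
The loss is the area between SMC and demand from Q* to Q_m; with linear curves that's a triangle of height MEC(Q_m).
DWL = ½ × 4.2873 × 26.1529 = 56.0627.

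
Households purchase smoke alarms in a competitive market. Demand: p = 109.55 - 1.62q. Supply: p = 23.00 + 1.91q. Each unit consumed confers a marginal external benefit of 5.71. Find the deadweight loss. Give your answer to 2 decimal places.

Market equilibrium (private): 23.00 + 1.91q = 109.55 - 1.62q → q_m = 24.5184.
Social marginal benefit = demand + MEB = 115.26 - 1.62q.
Set SMB = MC: 115.26 - 1.62q = 23.00 + 1.91q → q* = 26.1360.
The welfare-loss triangle has base |q_m − q*| and height MEB(q_m) (the vertical gap between SMB and MC is zero at q* and MEB at q_m).
DWL = ½ × 1.6176 × 5.7100 = 4.6182.

DWL = 4.62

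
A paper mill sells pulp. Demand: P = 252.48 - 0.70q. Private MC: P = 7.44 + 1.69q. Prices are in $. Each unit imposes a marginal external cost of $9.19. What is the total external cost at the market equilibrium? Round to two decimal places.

Market equilibrium (private): 7.44 + 1.69q = 252.48 - 0.70q → q_m = 102.5272.
Total external cost = MEC × q_m = 9.19 × 102.5272 = 942.2250.

$942.22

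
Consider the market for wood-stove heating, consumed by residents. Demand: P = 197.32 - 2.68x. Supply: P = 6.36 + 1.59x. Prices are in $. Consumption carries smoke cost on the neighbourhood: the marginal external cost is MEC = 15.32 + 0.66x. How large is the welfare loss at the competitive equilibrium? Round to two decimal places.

DWL = $203.88

Market equilibrium (private): 6.36 + 1.59x = 197.32 - 2.68x → x_m = 44.7213.
Social marginal benefit = demand − MEC = 182.00 - 3.34x.
Set SMB = MC: 182.00 - 3.34x = 6.36 + 1.59x → x* = 35.6268.
The loss is the area between SMB and MC from x* to x_m; with linear curves that's a triangle of height MEC(x_m).
DWL = ½ × 9.0945 × 44.8361 = 203.8810.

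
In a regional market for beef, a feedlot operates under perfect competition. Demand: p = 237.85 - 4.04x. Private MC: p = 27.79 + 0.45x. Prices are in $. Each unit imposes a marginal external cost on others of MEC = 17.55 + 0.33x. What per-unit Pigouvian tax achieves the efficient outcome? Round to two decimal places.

tax = $30.73 per unit

Social marginal cost = private MC + MEC = 45.34 + 0.78x.
Set SMC = demand: 45.34 + 0.78x = 237.85 - 4.04x → x* = 39.9398.
The Pigouvian tax equals MEC at x*: 17.55 + 0.33×39.9398 = 30.7301.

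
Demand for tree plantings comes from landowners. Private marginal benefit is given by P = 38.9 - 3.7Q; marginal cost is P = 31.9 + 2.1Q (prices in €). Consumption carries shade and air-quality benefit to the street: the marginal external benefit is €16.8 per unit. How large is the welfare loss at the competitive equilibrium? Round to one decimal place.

DWL = €24.3

Market equilibrium (private): 31.9 + 2.1Q = 38.9 - 3.7Q → Q_m = 1.2069.
Social marginal benefit = demand + MEB = 55.7 - 3.7Q.
Set SMB = MC: 55.7 - 3.7Q = 31.9 + 2.1Q → Q* = 4.1034.
Between Q* and Q_m the wedge SMB − MC runs linearly from 0 to MEB(Q_m), so the loss is a triangle.
DWL = ½ × 2.8965 × 16.8000 = 24.3306.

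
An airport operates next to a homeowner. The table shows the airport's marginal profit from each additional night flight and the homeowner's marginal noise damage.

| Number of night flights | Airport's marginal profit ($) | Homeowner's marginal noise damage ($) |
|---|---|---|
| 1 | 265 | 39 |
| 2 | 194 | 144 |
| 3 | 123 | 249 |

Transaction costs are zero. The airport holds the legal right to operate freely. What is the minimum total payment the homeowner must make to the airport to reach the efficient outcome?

$123

Left alone the airport would choose level 3 (marginal profit stays positive).
Efficient level: k* = 2 (marginal profit ≥ marginal noise damage through 2).
The homeowner must at least cover the airport's forgone profit from cutting 3→2: 123 = 123.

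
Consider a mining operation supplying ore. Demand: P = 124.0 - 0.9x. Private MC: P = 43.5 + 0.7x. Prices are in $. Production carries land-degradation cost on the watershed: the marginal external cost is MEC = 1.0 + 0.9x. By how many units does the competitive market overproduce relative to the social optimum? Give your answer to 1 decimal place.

18.5 units

Market equilibrium (private): 43.5 + 0.7x = 124.0 - 0.9x → x_m = 50.3125.
Social marginal cost = private MC + MEC = 44.5 + 1.6x.
Set SMC = demand: 44.5 + 1.6x = 124.0 - 0.9x → x* = 31.8000.
Gap = |50.3125 − 31.8000| = 18.5125.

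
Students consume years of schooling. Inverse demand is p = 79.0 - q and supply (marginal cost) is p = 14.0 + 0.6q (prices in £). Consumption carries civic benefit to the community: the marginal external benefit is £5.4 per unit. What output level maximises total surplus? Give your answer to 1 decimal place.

Social marginal benefit = demand + MEB = 84.4 - q.
Set SMB = MC: 84.4 - q = 14.0 + 0.6q → q* = 44.0000.

q* = 44.0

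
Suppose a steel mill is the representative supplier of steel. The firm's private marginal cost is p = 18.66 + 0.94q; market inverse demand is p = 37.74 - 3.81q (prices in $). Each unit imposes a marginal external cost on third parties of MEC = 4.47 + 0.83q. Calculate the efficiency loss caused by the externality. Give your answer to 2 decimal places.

Market equilibrium (private): 18.66 + 0.94q = 37.74 - 3.81q → q_m = 4.0168.
Social marginal cost = private MC + MEC = 23.13 + 1.77q.
Set SMC = demand: 23.13 + 1.77q = 37.74 - 3.81q → q* = 2.6183.
Height of the DWL triangle at q_m is SMC(q_m) − demand(q_m) = MEC(q_m) = 7.8040.
DWL = ½ × 1.3985 × 7.8040 = 5.4569.

DWL = $5.46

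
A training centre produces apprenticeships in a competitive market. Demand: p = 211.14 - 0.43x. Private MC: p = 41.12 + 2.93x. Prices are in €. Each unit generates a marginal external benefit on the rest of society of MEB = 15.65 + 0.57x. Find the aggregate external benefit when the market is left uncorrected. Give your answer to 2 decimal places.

Market equilibrium (private): 41.12 + 2.93x = 211.14 - 0.43x → x_m = 50.6012.
Total external benefit = ∫₀^{x_m} (15.65 + 0.57x) dx = 15.65×50.6012 + ½×0.57×50.6012² = 1521.6460.

€1521.65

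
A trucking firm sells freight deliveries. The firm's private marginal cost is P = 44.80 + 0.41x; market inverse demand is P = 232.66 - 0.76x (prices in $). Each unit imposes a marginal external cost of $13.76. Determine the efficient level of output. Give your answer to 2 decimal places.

x* = 148.80

Social marginal cost = private MC + MEC = 58.56 + 0.41x.
Set SMC = demand: 58.56 + 0.41x = 232.66 - 0.76x → x* = 148.8034.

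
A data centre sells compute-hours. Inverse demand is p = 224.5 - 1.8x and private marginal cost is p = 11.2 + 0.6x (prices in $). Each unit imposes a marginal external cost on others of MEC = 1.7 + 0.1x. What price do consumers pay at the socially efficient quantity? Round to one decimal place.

Social marginal cost = private MC + MEC = 12.9 + 0.7x.
Set SMC = demand: 12.9 + 0.7x = 224.5 - 1.8x → x* = 84.6400.
Consumer price on the demand curve at x*: 224.5 − 1.8×84.6400 = 72.1480.

P = $72.1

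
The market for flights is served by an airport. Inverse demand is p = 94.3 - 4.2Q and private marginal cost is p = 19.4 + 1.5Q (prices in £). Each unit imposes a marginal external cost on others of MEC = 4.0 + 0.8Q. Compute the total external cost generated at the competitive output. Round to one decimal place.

Market equilibrium (private): 19.4 + 1.5Q = 94.3 - 4.2Q → Q_m = 13.1404.
Total external cost = ∫₀^{Q_m} (4.0 + 0.8Q) dQ = 4.0×13.1404 + ½×0.8×13.1404² = 121.6296.

£121.6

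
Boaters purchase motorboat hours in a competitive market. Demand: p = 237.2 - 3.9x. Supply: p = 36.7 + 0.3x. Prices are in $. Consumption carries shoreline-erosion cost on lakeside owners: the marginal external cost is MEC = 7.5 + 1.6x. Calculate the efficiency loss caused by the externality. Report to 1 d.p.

Market equilibrium (private): 36.7 + 0.3x = 237.2 - 3.9x → x_m = 47.7381.
Social marginal benefit = demand − MEC = 229.7 - 5.5x.
Set SMB = MC: 229.7 - 5.5x = 36.7 + 0.3x → x* = 33.2759.
The welfare-loss triangle has base |x_m − x*| and height MEC(x_m) (the vertical gap between SMB and MC is zero at x* and MEC at x_m).
DWL = ½ × 14.4622 × 83.8810 = 606.5519.

DWL = $606.6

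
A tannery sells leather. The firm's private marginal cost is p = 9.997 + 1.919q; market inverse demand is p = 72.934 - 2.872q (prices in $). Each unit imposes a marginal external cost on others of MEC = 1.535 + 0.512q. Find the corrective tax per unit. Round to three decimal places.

tax = $7.463 per unit

Social marginal cost = private MC + MEC = 11.532 + 2.431q.
Set SMC = demand: 11.532 + 2.431q = 72.934 - 2.872q → q* = 11.5787.
The Pigouvian tax equals MEC at q*: 1.535 + 0.512×11.5787 = 7.4633.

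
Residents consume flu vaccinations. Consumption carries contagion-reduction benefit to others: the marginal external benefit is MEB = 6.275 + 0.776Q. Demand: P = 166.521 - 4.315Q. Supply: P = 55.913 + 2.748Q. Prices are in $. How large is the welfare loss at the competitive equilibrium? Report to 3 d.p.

DWL = $27.005

Market equilibrium (private): 55.913 + 2.748Q = 166.521 - 4.315Q → Q_m = 15.6602.
Social marginal benefit = demand + MEB = 172.796 - 3.539Q.
Set SMB = MC: 172.796 - 3.539Q = 55.913 + 2.748Q → Q* = 18.5912.
Height of the DWL triangle at Q_m is SMB(Q_m) − MC(Q_m) = MEB(Q_m) = 18.4273.
DWL = ½ × 2.9310 × 18.4273 = 27.0052.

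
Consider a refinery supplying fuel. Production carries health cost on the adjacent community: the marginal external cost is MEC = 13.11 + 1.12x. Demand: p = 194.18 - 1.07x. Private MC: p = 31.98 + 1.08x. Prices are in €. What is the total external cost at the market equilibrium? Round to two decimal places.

€4176.27

Market equilibrium (private): 31.98 + 1.08x = 194.18 - 1.07x → x_m = 75.4419.
Total external cost = ∫₀^{x_m} (13.11 + 1.12x) dx = 13.11×75.4419 + ½×1.12×75.4419² = 4176.2723.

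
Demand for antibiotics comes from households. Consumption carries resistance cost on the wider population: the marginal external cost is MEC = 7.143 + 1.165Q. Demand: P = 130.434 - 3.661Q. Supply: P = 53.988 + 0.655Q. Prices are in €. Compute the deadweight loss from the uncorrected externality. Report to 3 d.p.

DWL = €70.389

Market equilibrium (private): 53.988 + 0.655Q = 130.434 - 3.661Q → Q_m = 17.7122.
Social marginal benefit = demand − MEC = 123.291 - 4.826Q.
Set SMB = MC: 123.291 - 4.826Q = 53.988 + 0.655Q → Q* = 12.6442.
Between Q* and Q_m the wedge MC − SMB runs linearly from 0 to MEC(Q_m), so the loss is a triangle.
DWL = ½ × 5.0680 × 27.7778 = 70.3889.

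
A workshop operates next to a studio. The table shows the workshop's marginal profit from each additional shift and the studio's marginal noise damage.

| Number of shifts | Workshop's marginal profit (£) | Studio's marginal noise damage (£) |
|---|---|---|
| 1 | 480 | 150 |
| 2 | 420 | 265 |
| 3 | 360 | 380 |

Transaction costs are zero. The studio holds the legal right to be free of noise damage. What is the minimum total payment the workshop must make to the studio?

Efficient level: marginal profit ≥ marginal noise damage through level 2, so k* = 2.
With the studio holding the right, the workshop must at least compensate total damage at k*: 150 + 265 = 415.

£415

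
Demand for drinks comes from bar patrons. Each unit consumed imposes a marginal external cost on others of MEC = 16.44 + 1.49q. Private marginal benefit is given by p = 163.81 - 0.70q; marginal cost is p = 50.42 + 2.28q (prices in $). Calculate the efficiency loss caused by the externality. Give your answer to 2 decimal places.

DWL = $598.29

Market equilibrium (private): 50.42 + 2.28q = 163.81 - 0.70q → q_m = 38.0503.
Social marginal benefit = demand − MEC = 147.37 - 2.19q.
Set SMB = MC: 147.37 - 2.19q = 50.42 + 2.28q → q* = 21.6890.
Height of the DWL triangle at q_m is MC(q_m) − SMB(q_m) = MEC(q_m) = 73.1350.
DWL = ½ × 16.3613 × 73.1350 = 598.2918.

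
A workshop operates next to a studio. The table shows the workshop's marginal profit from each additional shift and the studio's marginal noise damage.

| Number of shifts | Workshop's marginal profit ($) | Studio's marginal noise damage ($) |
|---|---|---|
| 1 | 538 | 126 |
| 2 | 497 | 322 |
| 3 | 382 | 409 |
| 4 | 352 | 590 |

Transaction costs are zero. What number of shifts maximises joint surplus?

Bargaining reaches the level where marginal profit last exceeds marginal noise damage.
That holds through level 2 (497 ≥ 322) but not at 3 (382 < 409).

2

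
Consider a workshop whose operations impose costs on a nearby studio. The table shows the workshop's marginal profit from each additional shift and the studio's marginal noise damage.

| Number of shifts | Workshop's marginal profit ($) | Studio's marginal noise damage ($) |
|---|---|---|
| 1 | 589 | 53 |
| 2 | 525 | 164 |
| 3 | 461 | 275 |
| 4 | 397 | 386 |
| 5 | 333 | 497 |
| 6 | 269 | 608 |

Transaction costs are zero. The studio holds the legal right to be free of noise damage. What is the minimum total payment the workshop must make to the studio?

$878

Efficient level: marginal profit ≥ marginal noise damage through level 4, so k* = 4.
With the studio holding the right, the workshop must at least compensate total damage at k*: 53 + 164 + 275 + 386 = 878.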